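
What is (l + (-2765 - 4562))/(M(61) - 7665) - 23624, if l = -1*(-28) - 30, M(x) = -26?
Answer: -181684855/7691 ≈ -23623.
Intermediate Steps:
l = -2 (l = 28 - 30 = -2)
(l + (-2765 - 4562))/(M(61) - 7665) - 23624 = (-2 + (-2765 - 4562))/(-26 - 7665) - 23624 = (-2 - 7327)/(-7691) - 23624 = -7329*(-1/7691) - 23624 = 7329/7691 - 23624 = -181684855/7691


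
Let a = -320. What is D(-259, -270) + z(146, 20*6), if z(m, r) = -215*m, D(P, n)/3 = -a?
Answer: -30430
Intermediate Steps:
D(P, n) = 960 (D(P, n) = 3*(-1*(-320)) = 3*320 = 960)
D(-259, -270) + z(146, 20*6) = 960 - 215*146 = 960 - 31390 = -30430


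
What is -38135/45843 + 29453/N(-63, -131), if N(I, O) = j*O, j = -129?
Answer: 78418946/86077873 ≈ 0.91102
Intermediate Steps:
N(I, O) = -129*O
-38135/45843 + 29453/N(-63, -131) = -38135/45843 + 29453/((-129*(-131))) = -38135*1/45843 + 29453/16899 = -38135/45843 + 29453*(1/16899) = -38135/45843 + 29453/16899 = 78418946/86077873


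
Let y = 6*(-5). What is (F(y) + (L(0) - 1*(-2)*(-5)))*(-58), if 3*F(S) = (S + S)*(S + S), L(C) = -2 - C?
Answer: -68904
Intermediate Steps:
y = -30
F(S) = 4*S**2/3 (F(S) = ((S + S)*(S + S))/3 = ((2*S)*(2*S))/3 = (4*S**2)/3 = 4*S**2/3)
(F(y) + (L(0) - 1*(-2)*(-5)))*(-58) = ((4/3)*(-30)**2 + ((-2 - 1*0) - 1*(-2)*(-5)))*(-58) = ((4/3)*900 + ((-2 + 0) + 2*(-5)))*(-58) = (1200 + (-2 - 10))*(-58) = (1200 - 12)*(-58) = 1188*(-58) = -68904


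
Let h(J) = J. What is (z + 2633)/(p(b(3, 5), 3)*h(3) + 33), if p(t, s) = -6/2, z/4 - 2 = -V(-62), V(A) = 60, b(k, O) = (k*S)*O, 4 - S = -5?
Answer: 2401/24 ≈ 100.04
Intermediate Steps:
S = 9 (S = 4 - 1*(-5) = 4 + 5 = 9)
b(k, O) = 9*O*k (b(k, O) = (k*9)*O = (9*k)*O = 9*O*k)
z = -232 (z = 8 + 4*(-1*60) = 8 + 4*(-60) = 8 - 240 = -232)
p(t, s) = -3 (p(t, s) = -6*½ = -3)
(z + 2633)/(p(b(3, 5), 3)*h(3) + 33) = (-232 + 2633)/(-3*3 + 33) = 2401/(-9 + 33) = 2401/24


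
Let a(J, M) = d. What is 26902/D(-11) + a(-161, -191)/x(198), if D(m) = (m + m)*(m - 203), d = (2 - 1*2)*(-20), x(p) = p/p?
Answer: 13451/2354 ≈ 5.7141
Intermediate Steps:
x(p) = 1
d = 0 (d = (2 - 2)*(-20) = 0*(-20) = 0)
a(J, M) = 0
D(m) = 2*m*(-203 + m) (D(m) = (2*m)*(-203 + m) = 2*m*(-203 + m))
26902/D(-11) + a(-161, -191)/x(198) = 26902/((2*(-11)*(-203 - 11))) + 0/1 = 26902/((2*(-11)*(-214))) + 0*1 = 26902/4708 + 0 = 26902*(1/4708) + 0 = 13451/2354 + 0 = 13451/2354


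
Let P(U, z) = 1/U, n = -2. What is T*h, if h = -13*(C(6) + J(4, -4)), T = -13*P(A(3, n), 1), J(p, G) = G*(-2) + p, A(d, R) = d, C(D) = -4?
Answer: 1352/3 ≈ 450.67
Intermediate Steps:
J(p, G) = p - 2*G (J(p, G) = -2*G + p = p - 2*G)
T = -13/3 ≈ -4.3333
h = -104 (h = -13*(-4 + (4 - 2*(-4))) = -13*(-4 + (4 + 8)) = -13*(-4 + 12) = -13*8 = -104)
T*h = -13/3*(-104) = 1352/3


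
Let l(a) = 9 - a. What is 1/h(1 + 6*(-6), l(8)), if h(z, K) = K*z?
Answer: -1/35 ≈ -0.028571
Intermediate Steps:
1/h(1 + 6*(-6), l(8)) = 1/((9 - 1*8)*(1 + 6*(-6))) = 1/((9 - 8)*(1 - 36)) = 1/(1*(-35)) = 1/(-35) = -1/35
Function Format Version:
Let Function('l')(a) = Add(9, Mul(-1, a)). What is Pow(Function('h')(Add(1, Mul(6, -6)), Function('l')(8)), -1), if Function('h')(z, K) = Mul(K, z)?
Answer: Rational(-1, 35) ≈ -0.028571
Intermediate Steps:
Pow(Function('h')(Add(1, Mul(6, -6)), Function('l')(8)), -1) = Pow(Mul(Add(9, Mul(-1, 8)), Add(1, Mul(6, -6))), -1) = Pow(Mul(Add(9, -8), Add(1, -36)), -1) = Pow(Mul(1, -35), -1) = Pow(-35, -1) = Rational(-1, 35)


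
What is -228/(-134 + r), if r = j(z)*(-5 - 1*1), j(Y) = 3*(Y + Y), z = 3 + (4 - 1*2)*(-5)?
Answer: -114/59 ≈ -1.9322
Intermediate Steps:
z = -7 (z = 3 + (4 - 2)*(-5) = 3 + 2*(-5) = 3 - 10 = -7)
j(Y) = 6*Y (j(Y) = 3*(2*Y) = 6*Y)
r = 252 (r = (6*(-7))*(-5 - 1*1) = -42*(-5 - 1) = -42*(-6) = 252)
-228/(-134 + r) = -228/(-134 + 252) = -228/118 = -228*1/118 = -114/59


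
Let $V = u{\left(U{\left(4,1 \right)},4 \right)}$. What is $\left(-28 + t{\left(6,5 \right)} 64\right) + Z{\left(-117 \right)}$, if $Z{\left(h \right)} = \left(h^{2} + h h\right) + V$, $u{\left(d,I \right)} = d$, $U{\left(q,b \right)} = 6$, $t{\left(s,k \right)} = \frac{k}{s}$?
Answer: $\frac{82228}{3} \approx 27409.0$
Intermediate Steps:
$V = 6$
$Z{\left(h \right)} = 6 + 2 h^{2}$ ($Z{\left(h \right)} = \left(h^{2} + h h\right) + 6 = \left(h^{2} + h^{2}\right) + 6 = 2 h^{2} + 6 = 6 + 2 h^{2}$)
$\left(-28 + t{\left(6,5 \right)} 64\right) + Z{\left(-117 \right)} = \left(-28 + \frac{5}{6} \cdot 64\right) + \left(6 + 2 \left(-117\right)^{2}\right) = \left(-28 + 5 \cdot \frac{1}{6} \cdot 64\right) + \left(6 + 2 \cdot 13689\right) = \left(-28 + \frac{5}{6} \cdot 64\right) + \left(6 + 27378\right) = \left(-28 + \frac{160}{3}\right) + 27384 = \frac{76}{3} + 27384 = \frac{82228}{3}$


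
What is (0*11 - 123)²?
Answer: 15129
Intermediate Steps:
(0*11 - 123)² = (0 - 123)² = (-123)² = 15129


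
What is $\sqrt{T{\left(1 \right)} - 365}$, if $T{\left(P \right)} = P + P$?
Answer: $11 i \sqrt{3} \approx 19.053 i$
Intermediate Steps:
$T{\left(P \right)} = 2 P$
$\sqrt{T{\left(1 \right)} - 365} = \sqrt{2 \cdot 1 - 365} = \sqrt{2 - 365} = \sqrt{-363} = 11 i \sqrt{3}$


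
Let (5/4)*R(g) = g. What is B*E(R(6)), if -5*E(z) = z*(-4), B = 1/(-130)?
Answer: -48/1625 ≈ -0.029538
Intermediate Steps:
R(g) = 4*g/5
B = -1/130 ≈ -0.0076923
E(z) = 4*z/5 (E(z) = -z*(-4)/5 = -(-4)*z/5 = 4*z/5)
B*E(R(6)) = -2*(4/5)*6/325 = -2*24/(325*5) = -1/130*96/25 = -48/1625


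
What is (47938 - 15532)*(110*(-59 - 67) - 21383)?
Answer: -1142084658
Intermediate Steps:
(47938 - 15532)*(110*(-59 - 67) - 21383) = 32406*(110*(-126) - 21383) = 32406*(-13860 - 21383) = 32406*(-35243) = -1142084658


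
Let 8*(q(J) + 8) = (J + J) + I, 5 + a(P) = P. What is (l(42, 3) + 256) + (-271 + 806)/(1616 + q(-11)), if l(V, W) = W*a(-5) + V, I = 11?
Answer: 3448884/12853 ≈ 268.33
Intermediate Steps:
a(P) = -5 + P
q(J) = -53/8 + J/4 (q(J) = -8 + ((J + J) + 11)/8 = -8 + (2*J + 11)/8 = -8 + (11 + 2*J)/8 = -8 + (11/8 + J/4) = -53/8 + J/4)
l(V, W) = V - 10*W (l(V, W) = W*(-5 - 5) + V = W*(-10) + V = -10*W + V = V - 10*W)
(l(42, 3) + 256) + (-271 + 806)/(1616 + q(-11)) = ((42 - 10*3) + 256) + (-271 + 806)/(1616 + (-53/8 + (1/4)*(-11))) = ((42 - 30) + 256) + 535/(1616 + (-53/8 - 11/4)) = (12 + 256) + 535/(1616 - 75/8) = 268 + 535/(12853/8) = 268 + 535*(8/12853) = 268 + 4280/12853 = 3448884/12853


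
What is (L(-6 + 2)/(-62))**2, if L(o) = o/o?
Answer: 1/3844 ≈ 0.00026015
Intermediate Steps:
L(o) = 1
(L(-6 + 2)/(-62))**2 = (1/(-62))**2 = (1*(-1/62))**2 = (-1/62)**2 = 1/3844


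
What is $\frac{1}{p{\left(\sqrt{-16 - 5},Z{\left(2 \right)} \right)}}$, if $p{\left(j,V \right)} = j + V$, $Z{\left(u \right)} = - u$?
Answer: $- \frac{2}{25} - \frac{i \sqrt{21}}{25} \approx -0.08 - 0.1833 i$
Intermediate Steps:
$p{\left(j,V \right)} = V + j$
$\frac{1}{p{\left(\sqrt{-16 - 5},Z{\left(2 \right)} \right)}} = \frac{1}{\left(-1\right) 2 + \sqrt{-16 - 5}} = \frac{1}{-2 + \sqrt{-21}} = \frac{1}{-2 + i \sqrt{21}}$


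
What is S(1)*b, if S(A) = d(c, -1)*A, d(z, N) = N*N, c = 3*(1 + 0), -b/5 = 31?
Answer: -155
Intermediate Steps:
b = -155 (b = -5*31 = -155)
c = 3 (c = 3*1 = 3)
d(z, N) = N**2
S(A) = A (S(A) = (-1)**2*A = 1*A = A)
S(1)*b = 1*(-155) = -155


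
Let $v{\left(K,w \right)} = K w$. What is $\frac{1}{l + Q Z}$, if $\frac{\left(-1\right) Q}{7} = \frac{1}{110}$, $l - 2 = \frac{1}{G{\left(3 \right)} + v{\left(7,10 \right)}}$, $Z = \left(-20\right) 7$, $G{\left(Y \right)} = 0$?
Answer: $\frac{770}{8411} \approx 0.091547$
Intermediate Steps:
$Z = -140$
$l = \frac{141}{70}$ ($l = 2 + \frac{1}{0 + 7 \cdot 10} = 2 + \frac{1}{0 + 70} = 2 + \frac{1}{70} = \frac{141}{70} \approx 2.0143$)
$Q = - \frac{7}{110} \approx -0.063636$
$\frac{1}{l + Q Z} = \frac{1}{\frac{141}{70} - - \frac{98}{11}} = \frac{1}{\frac{141}{70} + \frac{98}{11}} = \frac{1}{\frac{8411}{770}} = \frac{770}{8411}$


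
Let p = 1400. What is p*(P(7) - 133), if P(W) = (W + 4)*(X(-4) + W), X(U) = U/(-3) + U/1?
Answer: -358400/3 ≈ -1.1947e+5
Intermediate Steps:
X(U) = 2*U/3 (X(U) = U*(-⅓) + U*1 = -U/3 + U = 2*U/3)
P(W) = (4 + W)*(-8/3 + W) (P(W) = (W + 4)*((⅔)*(-4) + W) = (4 + W)*(-8/3 + W))
p*(P(7) - 133) = 1400*((-32/3 + 7² + (4/3)*7) - 133) = 1400*((-32/3 + 49 + 28/3) - 133) = 1400*(143/3 - 133) = 1400*(-256/3) = -358400/3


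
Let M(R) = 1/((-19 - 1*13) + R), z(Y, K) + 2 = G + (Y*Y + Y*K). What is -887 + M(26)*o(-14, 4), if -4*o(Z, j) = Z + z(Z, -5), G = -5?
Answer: -21043/24 ≈ -876.79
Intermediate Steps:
z(Y, K) = -7 + Y² + K*Y (z(Y, K) = -2 + (-5 + (Y*Y + Y*K)) = -2 + (-5 + (Y² + K*Y)) = -2 + (-5 + Y² + K*Y) = -7 + Y² + K*Y)
M(R) = 1/(-32 + R) (M(R) = 1/((-19 - 13) + R) = 1/(-32 + R))
o(Z, j) = 7/4 + Z - Z²/4 (o(Z, j) = -(Z + (-7 + Z² - 5*Z))/4 = -(-7 + Z² - 4*Z)/4 = 7/4 + Z - Z²/4)
-887 + M(26)*o(-14, 4) = -887 + (7/4 - 14 - ¼*(-14)²)/(-32 + 26) = -887 + (7/4 - 14 - ¼*196)/(-6) = -887 - (7/4 - 14 - 49)/6 = -887 - ⅙*(-245/4) = -887 + 245/24 = -21043/24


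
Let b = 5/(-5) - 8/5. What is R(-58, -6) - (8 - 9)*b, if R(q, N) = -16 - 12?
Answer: -153/5 ≈ -30.600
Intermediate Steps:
R(q, N) = -28
b = -13/5 (b = 5*(-⅕) - 8*⅕ = -1 - 8/5 = -13/5 ≈ -2.6000)
R(-58, -6) - (8 - 9)*b = -28 - (8 - 9)*(-13)/5 = -28 - (-1)*(-13)/5 = -28 - 1*13/5 = -28 - 13/5 = -153/5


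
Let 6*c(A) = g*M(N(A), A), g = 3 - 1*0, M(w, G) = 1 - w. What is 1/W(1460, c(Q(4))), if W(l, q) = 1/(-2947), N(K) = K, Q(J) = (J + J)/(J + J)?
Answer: -2947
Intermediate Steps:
Q(J) = 1 (Q(J) = (2*J)/((2*J)) = (2*J)*(1/(2*J)) = 1)
g = 3 (g = 3 + 0 = 3)
c(A) = ½ - A/2 (c(A) = (3*(1 - A))/6 = (3 - 3*A)/6 = ½ - A/2)
W(l, q) = -1/2947
1/W(1460, c(Q(4))) = 1/(-1/2947) = -2947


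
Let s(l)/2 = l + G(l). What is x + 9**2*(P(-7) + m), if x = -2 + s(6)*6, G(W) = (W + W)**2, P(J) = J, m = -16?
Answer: -65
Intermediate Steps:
G(W) = 4*W**2 (G(W) = (2*W)**2 = 4*W**2)
s(l) = 2*l + 8*l**2 (s(l) = 2*(l + 4*l**2) = 2*l + 8*l**2)
x = 1798 (x = -2 + (2*6*(1 + 4*6))*6 = -2 + (2*6*(1 + 24))*6 = -2 + (2*6*25)*6 = -2 + 300*6 = -2 + 1800 = 1798)
x + 9**2*(P(-7) + m) = 1798 + 9**2*(-7 - 16) = 1798 + 81*(-23) = 1798 - 1863 = -65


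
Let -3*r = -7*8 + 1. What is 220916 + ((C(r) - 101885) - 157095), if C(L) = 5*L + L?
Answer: -37954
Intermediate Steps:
r = 55/3 (r = -(-7*8 + 1)/3 = -(-56 + 1)/3 = -1/3*(-55) = 55/3 ≈ 18.333)
C(L) = 6*L
220916 + ((C(r) - 101885) - 157095) = 220916 + ((6*(55/3) - 101885) - 157095) = 220916 + ((110 - 101885) - 157095) = 220916 + (-101775 - 157095) = 220916 - 258870 = -37954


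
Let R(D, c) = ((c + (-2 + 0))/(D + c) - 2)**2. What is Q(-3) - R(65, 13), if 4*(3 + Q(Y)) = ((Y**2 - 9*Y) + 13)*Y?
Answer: -65716/1521 ≈ -43.206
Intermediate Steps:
R(D, c) = (-2 + (-2 + c)/(D + c))**2 (R(D, c) = ((c - 2)/(D + c) - 2)**2 = ((-2 + c)/(D + c) - 2)**2 = (-2 + (-2 + c)/(D + c))**2)
Q(Y) = -3 + Y*(13 + Y**2 - 9*Y)/4 (Q(Y) = -3 + (((Y**2 - 9*Y) + 13)*Y)/4 = -3 + ((13 + Y**2 - 9*Y)*Y)/4 = -3 + (Y*(13 + Y**2 - 9*Y))/4 = -3 + Y*(13 + Y**2 - 9*Y)/4)
Q(-3) - R(65, 13) = (-3 - 9/4*(-3)**2 + (1/4)*(-3)**3 + (13/4)*(-3)) - (2 + 13 + 2*65)**2/(65 + 13)**2 = (-3 - 9/4*9 + (1/4)*(-27) - 39/4) - (2 + 13 + 130)**2/78**2 = (-3 - 81/4 - 27/4 - 39/4) - 145**2/6084 = -159/4 - 21025/6084 = -65716/1521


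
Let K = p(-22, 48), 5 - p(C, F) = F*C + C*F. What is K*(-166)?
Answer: -351422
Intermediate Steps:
p(C, F) = 5 - 2*C*F (p(C, F) = 5 - (F*C + C*F) = 5 - (C*F + C*F) = 5 - 2*C*F)
K = 2117 (K = 5 - 2*(-22)*48 = 5 + 2112 = 2117)
K*(-166) = 2117*(-166) = -351422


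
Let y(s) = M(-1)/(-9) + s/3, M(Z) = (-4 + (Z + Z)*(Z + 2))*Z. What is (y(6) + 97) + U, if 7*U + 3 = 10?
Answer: 298/3 ≈ 99.333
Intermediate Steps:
U = 1 (U = -3/7 + (⅐)*10 = -3/7 + 10/7 = 1)
M(Z) = Z*(-4 + 2*Z*(2 + Z)) (M(Z) = (-4 + (2*Z)*(2 + Z))*Z = (-4 + 2*Z*(2 + Z))*Z = Z*(-4 + 2*Z*(2 + Z)))
y(s) = -⅔ + s/3 (y(s) = (2*(-1)*(-2 + (-1)² + 2*(-1)))/(-9) + s/3 = (2*(-1)*(-2 + 1 - 2))*(-⅑) + s*(⅓) = (2*(-1)*(-3))*(-⅑) + s/3 = 6*(-⅑) + s/3 = -⅔ + s/3)
(y(6) + 97) + U = ((-⅔ + (⅓)*6) + 97) + 1 = ((-⅔ + 2) + 97) + 1 = (4/3 + 97) + 1 = 295/3 + 1 = 298/3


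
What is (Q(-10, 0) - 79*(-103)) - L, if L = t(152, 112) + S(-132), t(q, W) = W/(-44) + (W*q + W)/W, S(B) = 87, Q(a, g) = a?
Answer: 86785/11 ≈ 7889.5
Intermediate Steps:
t(q, W) = -W/44 + (W + W*q)/W (t(q, W) = W*(-1/44) + (W + W*q)/W = -W/44 + (W + W*q)/W)
L = 2612/11 (L = (1 + 152 - 1/44*112) + 87 = (1 + 152 - 28/11) + 87 = 1655/11 + 87 = 2612/11 ≈ 237.45)
(Q(-10, 0) - 79*(-103)) - L = (-10 - 79*(-103)) - 1*2612/11 = (-10 + 8137) - 2612/11 = 8127 - 2612/11 = 86785/11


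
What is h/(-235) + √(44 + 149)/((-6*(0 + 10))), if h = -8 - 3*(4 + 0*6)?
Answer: 4/47 - √193/60 ≈ -0.14643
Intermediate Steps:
h = -20 (h = -8 - 3*(4 + 0) = -8 - 3*4 = -8 - 12 = -20)
h/(-235) + √(44 + 149)/((-6*(0 + 10))) = -20/(-235) + √(44 + 149)/((-6*(0 + 10))) = -20*(-1/235) + √193/((-6*10)) = 4/47 + √193/(-60) = 4/47 + √193*(-1/60) = 4/47 - √193/60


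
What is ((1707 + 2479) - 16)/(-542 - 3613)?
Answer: -278/277 ≈ -1.0036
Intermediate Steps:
((1707 + 2479) - 16)/(-542 - 3613) = (4186 - 16)/(-4155) = 4170*(-1/4155) = -278/277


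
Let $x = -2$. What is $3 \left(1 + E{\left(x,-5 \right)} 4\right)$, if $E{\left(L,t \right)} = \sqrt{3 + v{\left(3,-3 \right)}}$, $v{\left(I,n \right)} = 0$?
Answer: $3 + 12 \sqrt{3} \approx 23.785$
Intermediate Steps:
$E{\left(L,t \right)} = \sqrt{3}$ ($E{\left(L,t \right)} = \sqrt{3 + 0} = \sqrt{3}$)
$3 \left(1 + E{\left(x,-5 \right)} 4\right) = 3 \left(1 + \sqrt{3} \cdot 4\right) = 3 \left(1 + 4 \sqrt{3}\right) = 3 + 12 \sqrt{3}$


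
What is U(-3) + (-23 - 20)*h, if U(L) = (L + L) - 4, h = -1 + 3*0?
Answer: 33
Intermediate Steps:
h = -1 (h = -1 + 0 = -1)
U(L) = -4 + 2*L (U(L) = 2*L - 4 = -4 + 2*L)
U(-3) + (-23 - 20)*h = (-4 + 2*(-3)) + (-23 - 20)*(-1) = (-4 - 6) - 43*(-1) = -10 + 43 = 33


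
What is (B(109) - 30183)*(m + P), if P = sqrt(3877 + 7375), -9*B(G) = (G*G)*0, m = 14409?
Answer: -434906847 - 60366*sqrt(2813) ≈ -4.3811e+8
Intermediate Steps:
B(G) = 0 (B(G) = -G*G*0/9 = -G**2*0/9 = -1/9*0 = 0)
P = 2*sqrt(2813) (P = sqrt(11252) = 2*sqrt(2813) ≈ 106.08)
(B(109) - 30183)*(m + P) = (0 - 30183)*(14409 + 2*sqrt(2813)) = -30183*(14409 + 2*sqrt(2813)) = -434906847 - 60366*sqrt(2813)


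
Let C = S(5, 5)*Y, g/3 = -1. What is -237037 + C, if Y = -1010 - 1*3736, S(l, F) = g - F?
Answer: -199069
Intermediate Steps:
g = -3 (g = 3*(-1) = -3)
S(l, F) = -3 - F
Y = -4746 (Y = -1010 - 3736 = -4746)
C = 37968 (C = (-3 - 1*5)*(-4746) = (-3 - 5)*(-4746) = -8*(-4746) = 37968)
-237037 + C = -237037 + 37968 = -199069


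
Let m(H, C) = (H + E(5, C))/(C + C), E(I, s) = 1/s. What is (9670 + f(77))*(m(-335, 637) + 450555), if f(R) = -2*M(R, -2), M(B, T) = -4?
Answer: 1769343042258444/405769 ≈ 4.3605e+9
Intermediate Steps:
m(H, C) = (H + 1/C)/(2*C) (m(H, C) = (H + 1/C)/(C + C) = (H + 1/C)/((2*C)) = (H + 1/C)*(1/(2*C)) = (H + 1/C)/(2*C))
f(R) = 8 (f(R) = -2*(-4) = 8)
(9670 + f(77))*(m(-335, 637) + 450555) = (9670 + 8)*((½)*(1 + 637*(-335))/637² + 450555) = 9678*((½)*(1/405769)*(1 - 213395) + 450555) = 9678*((½)*(1/405769)*(-213394) + 450555) = 9678*(-106697/405769 + 450555) = 9678*(182821145098/405769) = 1769343042258444/405769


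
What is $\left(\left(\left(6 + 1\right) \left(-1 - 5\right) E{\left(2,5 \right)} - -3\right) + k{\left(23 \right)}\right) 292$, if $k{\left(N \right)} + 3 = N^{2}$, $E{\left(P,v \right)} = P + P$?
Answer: $105412$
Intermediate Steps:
$E{\left(P,v \right)} = 2 P$
$k{\left(N \right)} = -3 + N^{2}$
$\left(\left(\left(6 + 1\right) \left(-1 - 5\right) E{\left(2,5 \right)} - -3\right) + k{\left(23 \right)}\right) 292 = \left(\left(\left(6 + 1\right) \left(-1 - 5\right) 2 \cdot 2 - -3\right) - \left(3 - 23^{2}\right)\right) 292 = \left(\left(7 \left(-6\right) 4 + \left(-1 + 4\right)\right) + \left(-3 + 529\right)\right) 292 = \left(\left(\left(-42\right) 4 + 3\right) + 526\right) 292 = \left(\left(-168 + 3\right) + 526\right) 292 = \left(-165 + 526\right) 292 = 361 \cdot 292 = 105412$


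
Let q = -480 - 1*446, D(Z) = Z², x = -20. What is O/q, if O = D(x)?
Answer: -200/463 ≈ -0.43197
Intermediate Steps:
O = 400 (O = (-20)² = 400)
q = -926 (q = -480 - 446 = -926)
O/q = 400/(-926) = 400*(-1/926) = -200/463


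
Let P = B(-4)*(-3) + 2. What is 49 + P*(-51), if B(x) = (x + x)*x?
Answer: 4843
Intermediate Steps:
B(x) = 2*x² (B(x) = (2*x)*x = 2*x²)
P = -94 (P = (2*(-4)²)*(-3) + 2 = (2*16)*(-3) + 2 = 32*(-3) + 2 = -96 + 2 = -94)
49 + P*(-51) = 49 - 94*(-51) = 49 + 4794 = 4843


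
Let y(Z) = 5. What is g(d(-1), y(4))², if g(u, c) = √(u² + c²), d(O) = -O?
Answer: 26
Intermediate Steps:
g(u, c) = √(c² + u²)
g(d(-1), y(4))² = (√(5² + (-1*(-1))²))² = (√(25 + 1²))² = (√(25 + 1))² = (√26)² = 26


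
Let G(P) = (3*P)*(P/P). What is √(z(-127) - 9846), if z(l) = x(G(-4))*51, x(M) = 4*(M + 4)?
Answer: I*√11478 ≈ 107.14*I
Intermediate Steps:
G(P) = 3*P (G(P) = (3*P)*1 = 3*P)
x(M) = 16 + 4*M (x(M) = 4*(4 + M) = 16 + 4*M)
z(l) = -1632 (z(l) = (16 + 4*(3*(-4)))*51 = (16 + 4*(-12))*51 = (16 - 48)*51 = -32*51 = -1632)
√(z(-127) - 9846) = √(-1632 - 9846) = √(-11478) = I*√11478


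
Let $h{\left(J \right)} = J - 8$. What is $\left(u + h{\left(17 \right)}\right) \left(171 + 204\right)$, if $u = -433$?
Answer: $-159000$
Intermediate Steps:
$h{\left(J \right)} = -8 + J$
$\left(u + h{\left(17 \right)}\right) \left(171 + 204\right) = \left(-433 + \left(-8 + 17\right)\right) \left(171 + 204\right) = \left(-433 + 9\right) 375 = \left(-424\right) 375 = -159000$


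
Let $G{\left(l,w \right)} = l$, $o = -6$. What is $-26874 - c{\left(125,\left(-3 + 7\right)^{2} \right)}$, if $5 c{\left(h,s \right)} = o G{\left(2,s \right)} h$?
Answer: $-26574$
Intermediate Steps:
$c{\left(h,s \right)} = - \frac{12 h}{5}$ ($c{\left(h,s \right)} = \frac{\left(-6\right) 2 h}{5} = \frac{\left(-12\right) h}{5} = - \frac{12 h}{5}$)
$-26874 - c{\left(125,\left(-3 + 7\right)^{2} \right)} = -26874 - \left(- \frac{12}{5}\right) 125 = -26874 - -300 = -26874 + 300 = -26574$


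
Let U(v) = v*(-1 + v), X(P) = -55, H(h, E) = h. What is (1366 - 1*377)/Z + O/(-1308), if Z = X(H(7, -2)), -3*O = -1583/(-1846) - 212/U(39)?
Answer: -31411168519/1746847080 ≈ -17.982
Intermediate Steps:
O = -5783/24282 (O = -(-1583/(-1846) - 212*1/(39*(-1 + 39)))/3 = -(-1583*(-1/1846) - 212/(39*38))/3 = -(1583/1846 - 212/1482)/3 = -(1583/1846 - 212*1/1482)/3 = -(1583/1846 - 106/741)/3 = -⅓*5783/8094 = -5783/24282 ≈ -0.23816)
Z = -55
(1366 - 1*377)/Z + O/(-1308) = (1366 - 1*377)/(-55) - 5783/24282/(-1308) = (1366 - 377)*(-1/55) - 5783/24282*(-1/1308) = 989*(-1/55) + 5783/31760856 = -989/55 + 5783/31760856 = -31411168519/1746847080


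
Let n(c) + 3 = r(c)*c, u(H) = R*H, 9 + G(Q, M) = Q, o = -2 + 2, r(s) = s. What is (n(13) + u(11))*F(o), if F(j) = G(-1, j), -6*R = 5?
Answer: -4705/3 ≈ -1568.3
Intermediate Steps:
R = -5/6 (R = -1/6*5 = -5/6 ≈ -0.83333)
o = 0
G(Q, M) = -9 + Q
F(j) = -10 (F(j) = -9 - 1 = -10)
u(H) = -5*H/6
n(c) = -3 + c**2 (n(c) = -3 + c*c = -3 + c**2)
(n(13) + u(11))*F(o) = ((-3 + 13**2) - 5/6*11)*(-10) = ((-3 + 169) - 55/6)*(-10) = (166 - 55/6)*(-10) = (941/6)*(-10) = -4705/3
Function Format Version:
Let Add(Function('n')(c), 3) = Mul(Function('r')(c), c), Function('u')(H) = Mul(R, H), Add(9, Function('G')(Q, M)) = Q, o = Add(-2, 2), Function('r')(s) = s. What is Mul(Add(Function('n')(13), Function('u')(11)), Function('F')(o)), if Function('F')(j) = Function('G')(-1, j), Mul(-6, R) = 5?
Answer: Rational(-4705, 3) ≈ -1568.3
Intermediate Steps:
R = Rational(-5, 6) (R = Mul(Rational(-1, 6), 5) = Rational(-5, 6) ≈ -0.83333)
o = 0
Function('G')(Q, M) = Add(-9, Q)
Function('F')(j) = -10 (Function('F')(j) = Add(-9, -1) = -10)
Function('u')(H) = Mul(Rational(-5, 6), H)
Function('n')(c) = Add(-3, Pow(c, 2)) (Function('n')(c) = Add(-3, Mul(c, c)) = Add(-3, Pow(c, 2)))
Mul(Add(Function('n')(13), Function('u')(11)), Function('F')(o)) = Mul(Add(Add(-3, Pow(13, 2)), Mul(Rational(-5, 6), 11)), -10) = Mul(Add(Add(-3, 169), Rational(-55, 6)), -10) = Mul(Add(166, Rational(-55, 6)), -10) = Mul(Rational(941, 6), -10) = Rational(-4705, 3)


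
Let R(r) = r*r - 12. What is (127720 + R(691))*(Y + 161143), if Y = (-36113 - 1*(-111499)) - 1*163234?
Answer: 44357327755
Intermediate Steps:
R(r) = -12 + r² (R(r) = r² - 12 = -12 + r²)
Y = -87848 (Y = (-36113 + 111499) - 163234 = 75386 - 163234 = -87848)
(127720 + R(691))*(Y + 161143) = (127720 + (-12 + 691²))*(-87848 + 161143) = (127720 + (-12 + 477481))*73295 = (127720 + 477469)*73295 = 605189*73295 = 44357327755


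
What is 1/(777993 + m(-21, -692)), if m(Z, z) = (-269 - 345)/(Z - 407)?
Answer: 214/166490809 ≈ 1.2854e-6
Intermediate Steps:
m(Z, z) = -614/(-407 + Z)
1/(777993 + m(-21, -692)) = 1/(777993 - 614/(-407 - 21)) = 1/(777993 - 614/(-428)) = 1/(777993 - 614*(-1/428)) = 1/(777993 + 307/214) = 1/(166490809/214) = 214/166490809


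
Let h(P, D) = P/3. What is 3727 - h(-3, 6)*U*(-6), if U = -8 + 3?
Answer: 3757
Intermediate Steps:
h(P, D) = P/3 (h(P, D) = P*(1/3) = P/3)
U = -5
3727 - h(-3, 6)*U*(-6) = 3727 - ((1/3)*(-3))*(-5)*(-6) = 3727 - (-1*(-5))*(-6) = 3727 - 5*(-6) = 3727 - 1*(-30) = 3727 + 30 = 3757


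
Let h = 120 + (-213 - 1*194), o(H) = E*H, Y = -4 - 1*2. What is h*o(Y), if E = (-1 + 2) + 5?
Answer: 10332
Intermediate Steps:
Y = -6 (Y = -4 - 2 = -6)
E = 6 (E = 1 + 5 = 6)
o(H) = 6*H
h = -287 (h = 120 + (-213 - 194) = 120 - 407 = -287)
h*o(Y) = -1722*(-6) = -287*(-36) = 10332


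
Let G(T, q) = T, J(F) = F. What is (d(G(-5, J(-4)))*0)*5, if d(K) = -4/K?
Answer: 0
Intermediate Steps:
(d(G(-5, J(-4)))*0)*5 = (-4/(-5)*0)*5 = (-4*(-1/5)*0)*5 = ((4/5)*0)*5 = 0*5 = 0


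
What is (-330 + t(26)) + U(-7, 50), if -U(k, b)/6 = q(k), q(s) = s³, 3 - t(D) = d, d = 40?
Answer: 1691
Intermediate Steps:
t(D) = -37 (t(D) = 3 - 1*40 = 3 - 40 = -37)
U(k, b) = -6*k³
(-330 + t(26)) + U(-7, 50) = (-330 - 37) - 6*(-7)³ = -367 - 6*(-343) = -367 + 2058 = 1691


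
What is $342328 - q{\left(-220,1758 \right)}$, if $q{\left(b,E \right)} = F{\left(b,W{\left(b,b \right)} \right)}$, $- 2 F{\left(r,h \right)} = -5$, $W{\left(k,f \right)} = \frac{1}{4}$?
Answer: $\frac{684651}{2} \approx 3.4233 \cdot 10^{5}$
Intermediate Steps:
$W{\left(k,f \right)} = \frac{1}{4}$
$F{\left(r,h \right)} = \frac{5}{2}$ ($F{\left(r,h \right)} = \left(- \frac{1}{2}\right) \left(-5\right) = \frac{5}{2}$)
$q{\left(b,E \right)} = \frac{5}{2}$
$342328 - q{\left(-220,1758 \right)} = 342328 - \frac{5}{2} = \frac{684651}{2}$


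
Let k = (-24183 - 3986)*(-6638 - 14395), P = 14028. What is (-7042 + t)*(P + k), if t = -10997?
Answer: -10687974101595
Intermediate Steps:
k = 592478577 (k = -28169*(-21033) = 592478577)
(-7042 + t)*(P + k) = (-7042 - 10997)*(14028 + 592478577) = -18039*592492605 = -10687974101595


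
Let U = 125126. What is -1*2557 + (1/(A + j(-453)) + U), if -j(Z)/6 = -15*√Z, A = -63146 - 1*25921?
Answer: 324260366482958/2645533263 - 10*I*√453/881844421 ≈ 1.2257e+5 - 2.4136e-7*I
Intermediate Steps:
A = -89067 (A = -63146 - 25921 = -89067)
j(Z) = 90*√Z (j(Z) = -(-90)*√Z = 90*√Z)
-1*2557 + (1/(A + j(-453)) + U) = -1*2557 + (1/(-89067 + 90*√(-453)) + 125126) = -2557 + (1/(-89067 + 90*(I*√453)) + 125126) = -2557 + (1/(-89067 + 90*I*√453) + 125126) = -2557 + (125126 + 1/(-89067 + 90*I*√453)) = 122569 + 1/(-89067 + 90*I*√453)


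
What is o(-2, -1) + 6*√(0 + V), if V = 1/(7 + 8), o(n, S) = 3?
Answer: 3 + 2*√15/5 ≈ 4.5492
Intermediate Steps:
V = 1/15 ≈ 0.066667
o(-2, -1) + 6*√(0 + V) = 3 + 6*√(0 + 1/15) = 3 + 6*√(1/15) = 3 + 6*(√15/15) = 3 + 2*√15/5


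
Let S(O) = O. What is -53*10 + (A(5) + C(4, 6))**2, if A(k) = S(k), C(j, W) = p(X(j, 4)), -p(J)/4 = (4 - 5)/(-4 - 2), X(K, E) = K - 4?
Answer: -4601/9 ≈ -511.22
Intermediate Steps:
X(K, E) = -4 + K
p(J) = -2/3 (p(J) = -4*(4 - 5)/(-4 - 2) = -(-4)/(-6) = -(-4)*(-1)/6 = -4*1/6 = -2/3)
C(j, W) = -2/3
A(k) = k
-53*10 + (A(5) + C(4, 6))**2 = -53*10 + (5 - 2/3)**2 = -530 + (13/3)**2 = -530 + 169/9 = -4601/9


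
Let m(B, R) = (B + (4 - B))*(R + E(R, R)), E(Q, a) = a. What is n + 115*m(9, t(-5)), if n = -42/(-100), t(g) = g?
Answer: -229979/50 ≈ -4599.6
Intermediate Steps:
m(B, R) = 8*R (m(B, R) = (B + (4 - B))*(R + R) = 4*(2*R) = 8*R)
n = 21/50 (n = -42*(-1/100) = 21/50 ≈ 0.42000)
n + 115*m(9, t(-5)) = 21/50 + 115*(8*(-5)) = 21/50 + 115*(-40) = 21/50 - 4600 = -229979/50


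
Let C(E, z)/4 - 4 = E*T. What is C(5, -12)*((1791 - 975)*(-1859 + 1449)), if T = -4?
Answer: 21411840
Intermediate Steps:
C(E, z) = 16 - 16*E (C(E, z) = 16 + 4*(E*(-4)) = 16 + 4*(-4*E) = 16 - 16*E)
C(5, -12)*((1791 - 975)*(-1859 + 1449)) = (16 - 16*5)*((1791 - 975)*(-1859 + 1449)) = (16 - 80)*(816*(-410)) = -64*(-334560) = 21411840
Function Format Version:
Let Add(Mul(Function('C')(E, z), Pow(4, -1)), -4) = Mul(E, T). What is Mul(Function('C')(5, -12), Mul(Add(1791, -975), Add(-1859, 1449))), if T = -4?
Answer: 21411840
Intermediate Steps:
Function('C')(E, z) = Add(16, Mul(-16, E)) (Function('C')(E, z) = Add(16, Mul(4, Mul(E, -4))) = Add(16, Mul(4, Mul(-4, E))) = Add(16, Mul(-16, E)))
Mul(Function('C')(5, -12), Mul(Add(1791, -975), Add(-1859, 1449))) = Mul(Add(16, Mul(-16, 5)), Mul(Add(1791, -975), Add(-1859, 1449))) = Mul(Add(16, -80), Mul(816, -410)) = Mul(-64, -334560) = 21411840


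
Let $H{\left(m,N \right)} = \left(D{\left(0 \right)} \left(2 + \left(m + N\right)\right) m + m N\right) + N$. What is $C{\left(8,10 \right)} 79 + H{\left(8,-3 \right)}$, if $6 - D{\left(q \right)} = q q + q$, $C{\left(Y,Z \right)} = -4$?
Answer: $-7$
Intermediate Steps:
$D{\left(q \right)} = 6 - q - q^{2}$ ($D{\left(q \right)} = 6 - \left(q q + q\right) = 6 - \left(q^{2} + q\right) = 6 - \left(q + q^{2}\right) = 6 - q - q^{2}$)
$H{\left(m,N \right)} = N + N m + m \left(12 + 6 N + 6 m\right)$ ($H{\left(m,N \right)} = \left(\left(6 - 0 - 0^{2}\right) \left(2 + \left(m + N\right)\right) m + m N\right) + N = \left(\left(6 + 0 - 0\right) \left(2 + \left(N + m\right)\right) m + N m\right) + N = \left(\left(6 + 0 + 0\right) \left(2 + N + m\right) m + N m\right) + N = \left(6 \left(2 + N + m\right) m + N m\right) + N = \left(\left(12 + 6 N + 6 m\right) m + N m\right) + N = \left(m \left(12 + 6 N + 6 m\right) + N m\right) + N = \left(N m + m \left(12 + 6 N + 6 m\right)\right) + N = N + N m + m \left(12 + 6 N + 6 m\right)$)
$C{\left(8,10 \right)} 79 + H{\left(8,-3 \right)} = \left(-4\right) 79 + \left(-3 + 6 \cdot 8^{2} + 12 \cdot 8 + 7 \left(-3\right) 8\right) = -316 + \left(-3 + 6 \cdot 64 + 96 - 168\right) = -316 + \left(-3 + 384 + 96 - 168\right) = -316 + 309 = -7$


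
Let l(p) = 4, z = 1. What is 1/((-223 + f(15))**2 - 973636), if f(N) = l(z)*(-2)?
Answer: -1/920275 ≈ -1.0866e-6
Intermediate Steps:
f(N) = -8 (f(N) = 4*(-2) = -8)
1/((-223 + f(15))**2 - 973636) = 1/((-223 - 8)**2 - 973636) = 1/((-231)**2 - 973636) = 1/(53361 - 973636) = 1/(-920275) = -1/920275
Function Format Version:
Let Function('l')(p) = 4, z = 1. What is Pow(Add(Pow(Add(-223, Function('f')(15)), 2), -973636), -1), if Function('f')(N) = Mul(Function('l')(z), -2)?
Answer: Rational(-1, 920275) ≈ -1.0866e-6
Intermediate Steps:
Function('f')(N) = -8 (Function('f')(N) = Mul(4, -2) = -8)
Pow(Add(Pow(Add(-223, Function('f')(15)), 2), -973636), -1) = Pow(Add(Pow(Add(-223, -8), 2), -973636), -1) = Pow(Add(Pow(-231, 2), -973636), -1) = Pow(Add(53361, -973636), -1) = Pow(-920275, -1) = Rational(-1, 920275)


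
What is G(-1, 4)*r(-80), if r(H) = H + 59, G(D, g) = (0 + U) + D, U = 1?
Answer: 0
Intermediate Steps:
G(D, g) = 1 + D (G(D, g) = (0 + 1) + D = 1 + D)
r(H) = 59 + H
G(-1, 4)*r(-80) = (1 - 1)*(59 - 80) = 0*(-21) = 0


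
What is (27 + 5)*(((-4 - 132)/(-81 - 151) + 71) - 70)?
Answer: 1472/29 ≈ 50.759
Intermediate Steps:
(27 + 5)*(((-4 - 132)/(-81 - 151) + 71) - 70) = 32*((-136/(-232) + 71) - 70) = 32*((-136*(-1/232) + 71) - 70) = 32*((17/29 + 71) - 70) = 32*(2076/29 - 70) = 32*(46/29) = 1472/29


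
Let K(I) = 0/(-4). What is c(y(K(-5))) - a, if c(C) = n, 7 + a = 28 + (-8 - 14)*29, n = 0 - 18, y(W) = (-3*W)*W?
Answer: 599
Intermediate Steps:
K(I) = 0 (K(I) = 0*(-1/4) = 0)
y(W) = -3*W**2
n = -18
a = -617 (a = -7 + (28 + (-8 - 14)*29) = -7 + (28 - 22*29) = -7 + (28 - 638) = -7 - 610 = -617)
c(C) = -18
c(y(K(-5))) - a = -18 - 1*(-617) = -18 + 617 = 599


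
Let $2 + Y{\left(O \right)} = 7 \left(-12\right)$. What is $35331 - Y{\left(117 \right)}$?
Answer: $35417$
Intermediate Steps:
$Y{\left(O \right)} = -86$ ($Y{\left(O \right)} = -2 + 7 \left(-12\right) = -2 - 84 = -86$)
$35331 - Y{\left(117 \right)} = 35331 - -86 = 35331 + 86 = 35417$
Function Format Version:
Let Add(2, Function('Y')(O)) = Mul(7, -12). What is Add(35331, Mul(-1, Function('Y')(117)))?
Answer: 35417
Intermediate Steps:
Function('Y')(O) = -86 (Function('Y')(O) = Add(-2, Mul(7, -12)) = Add(-2, -84) = -86)
Add(35331, Mul(-1, Function('Y')(117))) = Add(35331, Mul(-1, -86)) = Add(35331, 86) = 35417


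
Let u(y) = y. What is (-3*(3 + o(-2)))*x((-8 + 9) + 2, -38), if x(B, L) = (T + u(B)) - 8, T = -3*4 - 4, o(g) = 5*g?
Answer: -441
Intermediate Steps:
T = -16 (T = -12 - 4 = -16)
x(B, L) = -24 + B (x(B, L) = (-16 + B) - 8 = -24 + B)
(-3*(3 + o(-2)))*x((-8 + 9) + 2, -38) = (-3*(3 + 5*(-2)))*(-24 + ((-8 + 9) + 2)) = (-3*(3 - 10))*(-24 + (1 + 2)) = (-3*(-7))*(-24 + 3) = 21*(-21) = -441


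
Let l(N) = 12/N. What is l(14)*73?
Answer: 438/7 ≈ 62.571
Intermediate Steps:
l(14)*73 = (12/14)*73 = (12*(1/14))*73 = (6/7)*73 = 438/7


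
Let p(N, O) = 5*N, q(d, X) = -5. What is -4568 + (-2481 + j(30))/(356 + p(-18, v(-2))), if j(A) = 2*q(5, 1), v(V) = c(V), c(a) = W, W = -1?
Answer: -1217579/266 ≈ -4577.4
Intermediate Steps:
c(a) = -1
v(V) = -1
j(A) = -10 (j(A) = 2*(-5) = -10)
-4568 + (-2481 + j(30))/(356 + p(-18, v(-2))) = -4568 + (-2481 - 10)/(356 + 5*(-18)) = -4568 - 2491/(356 - 90) = -4568 - 2491/266 = -1217579/266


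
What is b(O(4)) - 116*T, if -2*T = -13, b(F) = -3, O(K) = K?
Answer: -757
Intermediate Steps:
T = 13/2 (T = -½*(-13) = 13/2 ≈ 6.5000)
b(O(4)) - 116*T = -3 - 116*13/2 = -3 - 754 = -757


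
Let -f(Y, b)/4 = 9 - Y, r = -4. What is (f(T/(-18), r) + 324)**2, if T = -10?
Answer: 6822544/81 ≈ 84229.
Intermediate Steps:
f(Y, b) = -36 + 4*Y (f(Y, b) = -4*(9 - Y) = -36 + 4*Y)
(f(T/(-18), r) + 324)**2 = ((-36 + 4*(-10/(-18))) + 324)**2 = ((-36 + 4*(-10*(-1/18))) + 324)**2 = ((-36 + 4*(5/9)) + 324)**2 = ((-36 + 20/9) + 324)**2 = (-304/9 + 324)**2 = (2612/9)**2 = 6822544/81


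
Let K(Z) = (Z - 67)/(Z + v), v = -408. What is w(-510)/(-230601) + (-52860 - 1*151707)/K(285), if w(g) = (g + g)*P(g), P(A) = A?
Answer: 1934069744247/16757006 ≈ 1.1542e+5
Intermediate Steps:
K(Z) = (-67 + Z)/(-408 + Z) (K(Z) = (Z - 67)/(Z - 408) = (-67 + Z)/(-408 + Z))
w(g) = 2*g² (w(g) = (g + g)*g = (2*g)*g = 2*g²)
w(-510)/(-230601) + (-52860 - 1*151707)/K(285) = (2*(-510)²)/(-230601) + (-52860 - 1*151707)/(((-67 + 285)/(-408 + 285))) = (2*260100)*(-1/230601) + (-52860 - 151707)/((218/(-123))) = 520200*(-1/230601) - 204567/((-1/123*218)) = -173400/76867 - 204567/(-218/123) = -173400/76867 - 204567*(-123/218) = -173400/76867 + 25161741/218 = 1934069744247/16757006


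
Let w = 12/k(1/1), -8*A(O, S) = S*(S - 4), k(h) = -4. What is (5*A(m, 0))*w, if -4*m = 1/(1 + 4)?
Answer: 0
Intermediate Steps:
m = -1/20 (m = -1/(4*(1 + 4)) = -1/4/5 = -1/4*1/5 = -1/20 ≈ -0.050000)
A(O, S) = -S*(-4 + S)/8 (A(O, S) = -S*(S - 4)/8 = -S*(-4 + S)/8)
w = -3 (w = 12/(-4) = 12*(-1/4) = -3)
(5*A(m, 0))*w = (5*((1/8)*0*(4 - 1*0)))*(-3) = (5*((1/8)*0*(4 + 0)))*(-3) = (5*((1/8)*0*4))*(-3) = (5*0)*(-3) = 0*(-3) = 0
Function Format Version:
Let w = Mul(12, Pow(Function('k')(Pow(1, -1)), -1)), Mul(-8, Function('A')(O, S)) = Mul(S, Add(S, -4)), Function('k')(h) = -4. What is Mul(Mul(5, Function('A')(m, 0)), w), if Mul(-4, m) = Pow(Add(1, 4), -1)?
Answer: 0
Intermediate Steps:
m = Rational(-1, 20) (m = Mul(Rational(-1, 4), Pow(Add(1, 4), -1)) = Mul(Rational(-1, 4), Pow(5, -1)) = Mul(Rational(-1, 4), Rational(1, 5)) = Rational(-1, 20) ≈ -0.050000)
Function('A')(O, S) = Mul(Rational(-1, 8), S, Add(-4, S)) (Function('A')(O, S) = Mul(Rational(-1, 8), Mul(S, Add(S, -4))) = Mul(Rational(-1, 8), Mul(S, Add(-4, S))) = Mul(Rational(-1, 8), S, Add(-4, S)))
w = -3 (w = Mul(12, Pow(-4, -1)) = Mul(12, Rational(-1, 4)) = -3)
Mul(Mul(5, Function('A')(m, 0)), w) = Mul(Mul(5, Mul(Rational(1, 8), 0, Add(4, Mul(-1, 0)))), -3) = Mul(Mul(5, Mul(Rational(1, 8), 0, Add(4, 0))), -3) = Mul(Mul(5, Mul(Rational(1, 8), 0, 4)), -3) = Mul(Mul(5, 0), -3) = Mul(0, -3) = 0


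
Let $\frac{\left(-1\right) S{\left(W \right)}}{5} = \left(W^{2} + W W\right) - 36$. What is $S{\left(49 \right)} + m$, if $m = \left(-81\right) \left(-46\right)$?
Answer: $-20104$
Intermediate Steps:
$S{\left(W \right)} = 180 - 10 W^{2}$ ($S{\left(W \right)} = - 5 \left(\left(W^{2} + W W\right) - 36\right) = - 5 \left(\left(W^{2} + W^{2}\right) - 36\right) = - 5 \left(2 W^{2} - 36\right) = - 5 \left(-36 + 2 W^{2}\right) = 180 - 10 W^{2}$)
$m = 3726$
$S{\left(49 \right)} + m = \left(180 - 10 \cdot 49^{2}\right) + 3726 = \left(180 - 24010\right) + 3726 = -23830 + 3726 = -20104$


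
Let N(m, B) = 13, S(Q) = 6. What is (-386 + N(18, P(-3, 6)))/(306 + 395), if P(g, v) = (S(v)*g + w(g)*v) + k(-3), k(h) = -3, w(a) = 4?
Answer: -373/701 ≈ -0.53210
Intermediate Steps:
P(g, v) = -3 + 4*v + 6*g (P(g, v) = (6*g + 4*v) - 3 = (4*v + 6*g) - 3 = -3 + 4*v + 6*g)
(-386 + N(18, P(-3, 6)))/(306 + 395) = (-386 + 13)/(306 + 395) = -373/701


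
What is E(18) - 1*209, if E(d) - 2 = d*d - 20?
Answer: 97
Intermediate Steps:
E(d) = -18 + d² (E(d) = 2 + (d*d - 20) = 2 + (d² - 20) = 2 + (-20 + d²) = -18 + d²)
E(18) - 1*209 = (-18 + 18²) - 1*209 = (-18 + 324) - 209 = 306 - 209 = 97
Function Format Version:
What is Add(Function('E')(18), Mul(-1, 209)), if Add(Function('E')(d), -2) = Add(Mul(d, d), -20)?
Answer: 97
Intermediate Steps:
Function('E')(d) = Add(-18, Pow(d, 2)) (Function('E')(d) = Add(2, Add(Mul(d, d), -20)) = Add(2, Add(Pow(d, 2), -20)) = Add(2, Add(-20, Pow(d, 2))) = Add(-18, Pow(d, 2)))
Add(Function('E')(18), Mul(-1, 209)) = Add(Add(-18, Pow(18, 2)), Mul(-1, 209)) = Add(Add(-18, 324), -209) = Add(306, -209) = 97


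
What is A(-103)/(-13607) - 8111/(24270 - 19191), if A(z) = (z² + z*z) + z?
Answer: -217609462/69109953 ≈ -3.1487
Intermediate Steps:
A(z) = z + 2*z² (A(z) = (z² + z²) + z = 2*z² + z = z + 2*z²)
A(-103)/(-13607) - 8111/(24270 - 19191) = -103*(1 + 2*(-103))/(-13607) - 8111/(24270 - 19191) = -103*(1 - 206)*(-1/13607) - 8111/5079 = -103*(-205)*(-1/13607) - 8111*1/5079 = 21115*(-1/13607) - 8111/5079 = -21115/13607 - 8111/5079 = -217609462/69109953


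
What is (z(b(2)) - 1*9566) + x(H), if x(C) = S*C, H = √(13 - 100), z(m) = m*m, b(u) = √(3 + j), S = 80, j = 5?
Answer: -9558 + 80*I*√87 ≈ -9558.0 + 746.19*I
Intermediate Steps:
b(u) = 2*√2 (b(u) = √(3 + 5) = √8 = 2*√2)
z(m) = m²
H = I*√87 (H = √(-87) = I*√87 ≈ 9.3274*I)
x(C) = 80*C
(z(b(2)) - 1*9566) + x(H) = ((2*√2)² - 1*9566) + 80*(I*√87) = (8 - 9566) + 80*I*√87 = -9558 + 80*I*√87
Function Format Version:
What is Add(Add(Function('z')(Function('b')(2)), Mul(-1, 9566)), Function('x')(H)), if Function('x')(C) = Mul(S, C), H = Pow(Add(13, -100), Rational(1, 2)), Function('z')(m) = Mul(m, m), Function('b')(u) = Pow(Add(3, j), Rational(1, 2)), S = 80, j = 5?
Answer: Add(-9558, Mul(80, I, Pow(87, Rational(1, 2)))) ≈ Add(-9558.0, Mul(746.19, I))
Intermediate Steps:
Function('b')(u) = Mul(2, Pow(2, Rational(1, 2))) (Function('b')(u) = Pow(Add(3, 5), Rational(1, 2)) = Pow(8, Rational(1, 2)) = Mul(2, Pow(2, Rational(1, 2))))
Function('z')(m) = Pow(m, 2)
H = Mul(I, Pow(87, Rational(1, 2))) (H = Pow(-87, Rational(1, 2)) = Mul(I, Pow(87, Rational(1, 2))) ≈ Mul(9.3274, I))
Function('x')(C) = Mul(80, C)
Add(Add(Function('z')(Function('b')(2)), Mul(-1, 9566)), Function('x')(H)) = Add(Add(Pow(Mul(2, Pow(2, Rational(1, 2))), 2), Mul(-1, 9566)), Mul(80, Mul(I, Pow(87, Rational(1, 2))))) = Add(Add(8, -9566), Mul(80, I, Pow(87, Rational(1, 2)))) = Add(-9558, Mul(80, I, Pow(87, Rational(1, 2))))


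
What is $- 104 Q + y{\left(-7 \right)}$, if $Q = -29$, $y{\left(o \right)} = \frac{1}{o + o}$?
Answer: $\frac{42223}{14} \approx 3015.9$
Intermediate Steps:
$y{\left(o \right)} = \frac{1}{2 o}$
$- 104 Q + y{\left(-7 \right)} = \left(-104\right) \left(-29\right) + \frac{1}{2 \left(-7\right)} = 3016 + \frac{1}{2} \left(- \frac{1}{7}\right) = 3016 - \frac{1}{14} = \frac{42223}{14}$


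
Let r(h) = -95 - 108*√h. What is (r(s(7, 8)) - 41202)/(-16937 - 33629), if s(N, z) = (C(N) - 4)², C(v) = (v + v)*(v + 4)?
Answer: 57497/50566 ≈ 1.1371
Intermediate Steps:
C(v) = 2*v*(4 + v) (C(v) = (2*v)*(4 + v) = 2*v*(4 + v))
s(N, z) = (-4 + 2*N*(4 + N))² (s(N, z) = (2*N*(4 + N) - 4)² = (-4 + 2*N*(4 + N))²)
r(h) = -95 - 108*√h
(r(s(7, 8)) - 41202)/(-16937 - 33629) = ((-95 - (-432 + 1512*(4 + 7))) - 41202)/(-16937 - 33629) = ((-95 - 108*√(4*(-2 + 7*11)²)) - 41202)/(-50566) = ((-95 - 108*√(4*(-2 + 77)²)) - 41202)*(-1/50566) = ((-95 - 108*√(4*75²)) - 41202)*(-1/50566) = ((-95 - 108*√(4*5625)) - 41202)*(-1/50566) = ((-95 - 108*√22500) - 41202)*(-1/50566) = ((-95 - 108*150) - 41202)*(-1/50566) = ((-95 - 16200) - 41202)*(-1/50566) = (-16295 - 41202)*(-1/50566) = -57497*(-1/50566) = 57497/50566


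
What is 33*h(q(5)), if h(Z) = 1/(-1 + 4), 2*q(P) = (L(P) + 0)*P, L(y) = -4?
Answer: 11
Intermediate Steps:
q(P) = -2*P (q(P) = ((-4 + 0)*P)/2 = (-4*P)/2 = -2*P)
h(Z) = ⅓ (h(Z) = 1/3 = ⅓)
33*h(q(5)) = 33*(⅓) = 11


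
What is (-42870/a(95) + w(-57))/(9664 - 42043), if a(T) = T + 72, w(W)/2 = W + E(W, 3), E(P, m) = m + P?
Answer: 26648/1802431 ≈ 0.014784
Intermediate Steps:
E(P, m) = P + m
w(W) = 6 + 4*W (w(W) = 2*(W + (W + 3)) = 2*(W + (3 + W)) = 2*(3 + 2*W) = 6 + 4*W)
a(T) = 72 + T
(-42870/a(95) + w(-57))/(9664 - 42043) = (-42870/(72 + 95) + (6 + 4*(-57)))/(9664 - 42043) = (-42870/167 + (6 - 228))/(-32379) = (-42870*1/167 - 222)*(-1/32379) = (-42870/167 - 222)*(-1/32379) = -79944/167*(-1/32379) = 26648/1802431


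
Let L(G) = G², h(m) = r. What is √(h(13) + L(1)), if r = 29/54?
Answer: √498/18 ≈ 1.2398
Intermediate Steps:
r = 29/54 (r = 29*(1/54) = 29/54 ≈ 0.53704)
h(m) = 29/54
√(h(13) + L(1)) = √(29/54 + 1²) = √(29/54 + 1) = √(83/54) = √498/18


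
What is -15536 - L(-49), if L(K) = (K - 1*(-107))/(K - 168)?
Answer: -3371254/217 ≈ -15536.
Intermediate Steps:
L(K) = (107 + K)/(-168 + K) (L(K) = (K + 107)/(-168 + K) = (107 + K)/(-168 + K))
-15536 - L(-49) = -15536 - (107 - 49)/(-168 - 49) = -15536 - 58/(-217) = -15536 - (-1)*58/217 = -15536 - 1*(-58/217) = -15536 + 58/217 = -3371254/217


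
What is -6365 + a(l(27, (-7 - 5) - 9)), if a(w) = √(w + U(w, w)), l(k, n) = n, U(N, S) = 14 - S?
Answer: -6365 + √14 ≈ -6361.3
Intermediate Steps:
a(w) = √14 (a(w) = √(w + (14 - w)) = √14)
-6365 + a(l(27, (-7 - 5) - 9)) = -6365 + √14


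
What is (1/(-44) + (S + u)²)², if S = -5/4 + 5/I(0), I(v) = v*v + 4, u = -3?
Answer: 156025/1936 ≈ 80.591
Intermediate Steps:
I(v) = 4 + v² (I(v) = v² + 4 = 4 + v²)
S = 0 (S = -5/4 + 5/(4 + 0²) = -5*¼ + 5/(4 + 0) = -5/4 + 5/4 = 0)
(1/(-44) + (S + u)²)² = (1/(-44) + (0 - 3)²)² = (-1/44 + (-3)²)² = (-1/44 + 9)² = (395/44)² = 156025/1936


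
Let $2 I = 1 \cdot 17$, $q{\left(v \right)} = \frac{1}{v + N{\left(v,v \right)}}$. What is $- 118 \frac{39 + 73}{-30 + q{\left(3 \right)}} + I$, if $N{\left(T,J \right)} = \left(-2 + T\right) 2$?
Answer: $\frac{134693}{298} \approx 451.99$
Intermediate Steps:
$N{\left(T,J \right)} = -4 + 2 T$
$q{\left(v \right)} = \frac{1}{-4 + 3 v}$ ($q{\left(v \right)} = \frac{1}{v + \left(-4 + 2 v\right)} = \frac{1}{-4 + 3 v}$)
$I = \frac{17}{2}$ ($I = \frac{1 \cdot 17}{2} = \frac{1}{2} \cdot 17 = \frac{17}{2} \approx 8.5$)
$- 118 \frac{39 + 73}{-30 + q{\left(3 \right)}} + I = - 118 \frac{39 + 73}{-30 + \frac{1}{-4 + 3 \cdot 3}} + \frac{17}{2} = - 118 \frac{112}{-30 + \frac{1}{-4 + 9}} + \frac{17}{2} = - 118 \frac{112}{-30 + \frac{1}{5}} + \frac{17}{2} = - 118 \frac{112}{- \frac{149}{5}} + \frac{17}{2} = - 118 \cdot 112 \left(- \frac{5}{149}\right) + \frac{17}{2} = \left(-118\right) \left(- \frac{560}{149}\right) + \frac{17}{2} = \frac{66080}{149} + \frac{17}{2} = \frac{134693}{298}$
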